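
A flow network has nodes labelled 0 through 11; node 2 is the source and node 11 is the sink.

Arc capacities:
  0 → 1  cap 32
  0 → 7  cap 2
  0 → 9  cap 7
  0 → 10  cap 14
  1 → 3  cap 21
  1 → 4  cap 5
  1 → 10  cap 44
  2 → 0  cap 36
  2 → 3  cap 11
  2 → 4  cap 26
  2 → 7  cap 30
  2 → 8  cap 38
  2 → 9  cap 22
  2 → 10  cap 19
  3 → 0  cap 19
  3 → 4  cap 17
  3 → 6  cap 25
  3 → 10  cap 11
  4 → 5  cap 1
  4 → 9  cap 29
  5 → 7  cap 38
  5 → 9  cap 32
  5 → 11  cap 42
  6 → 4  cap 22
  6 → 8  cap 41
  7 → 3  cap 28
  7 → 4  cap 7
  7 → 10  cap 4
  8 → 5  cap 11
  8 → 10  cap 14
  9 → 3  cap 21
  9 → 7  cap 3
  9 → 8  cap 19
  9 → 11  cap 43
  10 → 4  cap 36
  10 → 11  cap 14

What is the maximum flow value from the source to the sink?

augment #1: 2→9→11 bottleneck 22, total now 22
augment #2: 2→10→11 bottleneck 14, total now 36
augment #3: 2→0→9→11 bottleneck 7, total now 43
augment #4: 2→4→5→11 bottleneck 1, total now 44
augment #5: 2→4→9→11 bottleneck 14, total now 58
augment #6: 2→8→5→11 bottleneck 11, total now 69

Maximum flow value: 69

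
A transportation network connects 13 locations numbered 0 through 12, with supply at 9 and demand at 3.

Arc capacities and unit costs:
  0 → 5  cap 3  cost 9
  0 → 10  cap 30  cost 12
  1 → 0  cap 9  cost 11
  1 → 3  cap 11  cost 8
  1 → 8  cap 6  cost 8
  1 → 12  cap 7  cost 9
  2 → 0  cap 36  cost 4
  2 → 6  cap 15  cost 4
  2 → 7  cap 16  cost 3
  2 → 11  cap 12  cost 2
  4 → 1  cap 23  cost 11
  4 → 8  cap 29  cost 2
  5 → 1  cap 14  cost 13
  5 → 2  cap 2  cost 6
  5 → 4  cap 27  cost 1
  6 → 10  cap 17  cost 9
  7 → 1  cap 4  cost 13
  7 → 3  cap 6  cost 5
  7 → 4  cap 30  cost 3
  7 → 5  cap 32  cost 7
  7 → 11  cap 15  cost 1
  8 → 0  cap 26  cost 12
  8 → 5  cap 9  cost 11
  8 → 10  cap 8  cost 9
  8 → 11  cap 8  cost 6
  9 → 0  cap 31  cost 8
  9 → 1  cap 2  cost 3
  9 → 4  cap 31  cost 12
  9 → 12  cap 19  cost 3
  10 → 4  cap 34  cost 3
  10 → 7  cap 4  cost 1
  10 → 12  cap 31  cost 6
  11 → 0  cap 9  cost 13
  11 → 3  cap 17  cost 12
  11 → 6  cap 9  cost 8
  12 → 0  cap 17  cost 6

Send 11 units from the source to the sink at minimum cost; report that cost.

shortest-cost path #1: 9→1→3 push 2 @ unit cost 11 (adds 22)
shortest-cost path #2: 9→0→10→7→3 push 4 @ unit cost 26 (adds 104)
shortest-cost path #3: 9→4→1→3 push 5 @ unit cost 31 (adds 155)
total cost = 281

Minimum cost for 11 units: 281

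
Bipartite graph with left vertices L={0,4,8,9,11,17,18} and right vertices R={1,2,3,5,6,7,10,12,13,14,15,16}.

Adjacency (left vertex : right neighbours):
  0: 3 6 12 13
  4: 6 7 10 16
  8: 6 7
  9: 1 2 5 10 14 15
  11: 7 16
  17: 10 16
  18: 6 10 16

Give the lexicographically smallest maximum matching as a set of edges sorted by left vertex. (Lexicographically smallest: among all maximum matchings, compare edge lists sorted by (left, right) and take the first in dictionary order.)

|M| = 6 (so the lex-smallest maximum matching has 6 edges)
process left vertices in ascending order; for each, take the smallest-labelled available neighbour that still permits 6 edges overall, or leave it unmatched if none does
lex-smallest matching: {0-3, 4-6, 8-7, 9-1, 11-16, 17-10}

Lex-smallest maximum matching: {(0,3), (4,6), (8,7), (9,1), (11,16), (17,10)}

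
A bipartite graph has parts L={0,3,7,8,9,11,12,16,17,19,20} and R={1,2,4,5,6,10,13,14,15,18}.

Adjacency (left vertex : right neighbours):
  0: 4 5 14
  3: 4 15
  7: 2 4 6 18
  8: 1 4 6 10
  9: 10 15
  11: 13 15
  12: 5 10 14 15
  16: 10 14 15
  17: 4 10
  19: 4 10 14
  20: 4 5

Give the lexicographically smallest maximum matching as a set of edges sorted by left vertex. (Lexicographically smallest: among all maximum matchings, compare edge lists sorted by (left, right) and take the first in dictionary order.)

|M| = 8 (so the lex-smallest maximum matching has 8 edges)
process left vertices in ascending order; for each, take the smallest-labelled available neighbour that still permits 8 edges overall, or leave it unmatched if none does
lex-smallest matching: {0-4, 3-15, 7-2, 8-1, 9-10, 11-13, 12-5, 16-14}

Lex-smallest maximum matching: {(0,4), (3,15), (7,2), (8,1), (9,10), (11,13), (12,5), (16,14)}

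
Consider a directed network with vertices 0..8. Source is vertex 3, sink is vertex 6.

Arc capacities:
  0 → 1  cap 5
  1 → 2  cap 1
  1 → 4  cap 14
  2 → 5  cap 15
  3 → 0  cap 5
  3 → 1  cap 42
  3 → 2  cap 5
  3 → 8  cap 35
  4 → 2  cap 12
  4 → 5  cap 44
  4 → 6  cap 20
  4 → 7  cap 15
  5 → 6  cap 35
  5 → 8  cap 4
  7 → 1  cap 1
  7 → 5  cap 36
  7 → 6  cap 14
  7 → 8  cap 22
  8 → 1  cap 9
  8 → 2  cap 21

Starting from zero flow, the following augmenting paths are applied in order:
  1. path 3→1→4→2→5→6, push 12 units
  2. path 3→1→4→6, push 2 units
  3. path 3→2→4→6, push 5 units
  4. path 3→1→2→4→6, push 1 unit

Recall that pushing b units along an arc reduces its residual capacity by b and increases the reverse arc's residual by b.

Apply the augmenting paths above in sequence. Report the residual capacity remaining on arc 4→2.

after path 1 (3→1→4→2→5→6, push 12): res(4,2)=0
after path 2 (3→1→4→6, push 2): res(4,2)=0
after path 3 (3→2→4→6, push 5): res(4,2)=5
after path 4 (3→1→2→4→6, push 1): res(4,2)=6

Residual capacity of (4,2): 6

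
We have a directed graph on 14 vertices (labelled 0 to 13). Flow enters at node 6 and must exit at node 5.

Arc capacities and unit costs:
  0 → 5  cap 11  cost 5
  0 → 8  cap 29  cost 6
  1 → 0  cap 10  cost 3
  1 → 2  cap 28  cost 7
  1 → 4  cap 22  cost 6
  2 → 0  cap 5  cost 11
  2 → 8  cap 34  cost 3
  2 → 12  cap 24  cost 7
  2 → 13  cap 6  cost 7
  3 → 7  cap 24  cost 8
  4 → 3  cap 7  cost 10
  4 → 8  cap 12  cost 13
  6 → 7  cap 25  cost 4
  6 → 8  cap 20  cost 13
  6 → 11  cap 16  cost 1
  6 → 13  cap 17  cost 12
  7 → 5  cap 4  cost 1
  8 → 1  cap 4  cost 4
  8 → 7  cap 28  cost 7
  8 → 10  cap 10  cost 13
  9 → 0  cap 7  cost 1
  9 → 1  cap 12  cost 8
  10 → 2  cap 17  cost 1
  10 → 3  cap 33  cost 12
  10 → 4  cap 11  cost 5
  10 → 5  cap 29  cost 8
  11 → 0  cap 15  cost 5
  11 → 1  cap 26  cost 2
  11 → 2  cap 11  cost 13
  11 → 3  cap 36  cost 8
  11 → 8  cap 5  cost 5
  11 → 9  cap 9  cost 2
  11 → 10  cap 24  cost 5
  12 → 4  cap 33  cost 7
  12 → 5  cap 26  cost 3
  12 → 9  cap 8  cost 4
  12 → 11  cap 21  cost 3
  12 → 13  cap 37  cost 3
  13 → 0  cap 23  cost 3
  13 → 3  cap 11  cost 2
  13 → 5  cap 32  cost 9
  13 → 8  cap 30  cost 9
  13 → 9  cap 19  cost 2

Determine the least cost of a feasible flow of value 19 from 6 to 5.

shortest-cost path #1: 6→7→5 push 4 @ unit cost 5 (adds 20)
shortest-cost path #2: 6→11→9→0→5 push 7 @ unit cost 9 (adds 63)
shortest-cost path #3: 6→11→0→5 push 4 @ unit cost 11 (adds 44)
shortest-cost path #4: 6→11→10→5 push 4 @ unit cost 14 (adds 56)
total cost = 183

Minimum cost for 19 units: 183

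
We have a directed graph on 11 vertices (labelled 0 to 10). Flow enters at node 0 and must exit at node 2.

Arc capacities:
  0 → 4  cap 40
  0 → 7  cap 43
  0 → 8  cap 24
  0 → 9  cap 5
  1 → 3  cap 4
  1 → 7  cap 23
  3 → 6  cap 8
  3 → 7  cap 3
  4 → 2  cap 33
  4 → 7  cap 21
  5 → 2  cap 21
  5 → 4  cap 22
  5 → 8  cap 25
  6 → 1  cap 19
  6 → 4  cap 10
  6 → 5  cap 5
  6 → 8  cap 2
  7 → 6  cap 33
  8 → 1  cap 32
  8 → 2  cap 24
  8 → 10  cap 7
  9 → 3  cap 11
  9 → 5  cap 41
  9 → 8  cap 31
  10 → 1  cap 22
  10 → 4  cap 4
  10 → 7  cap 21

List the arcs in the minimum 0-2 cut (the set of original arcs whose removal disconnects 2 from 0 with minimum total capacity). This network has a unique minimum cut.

Min-cut arcs: {(0,9), (4,2), (6,5), (8,2)} (total capacity 67)

augment #1: 0→4→2 push 33
augment #2: 0→8→2 push 24
augment #3: 0→9→5→2 push 5
augment #4: 0→7→6→5→2 push 5
max flow = 67; residual-reachable set from 0 gives S-side
cut edges (S→T): {(0,9), (4,2), (6,5), (8,2)} total cap 67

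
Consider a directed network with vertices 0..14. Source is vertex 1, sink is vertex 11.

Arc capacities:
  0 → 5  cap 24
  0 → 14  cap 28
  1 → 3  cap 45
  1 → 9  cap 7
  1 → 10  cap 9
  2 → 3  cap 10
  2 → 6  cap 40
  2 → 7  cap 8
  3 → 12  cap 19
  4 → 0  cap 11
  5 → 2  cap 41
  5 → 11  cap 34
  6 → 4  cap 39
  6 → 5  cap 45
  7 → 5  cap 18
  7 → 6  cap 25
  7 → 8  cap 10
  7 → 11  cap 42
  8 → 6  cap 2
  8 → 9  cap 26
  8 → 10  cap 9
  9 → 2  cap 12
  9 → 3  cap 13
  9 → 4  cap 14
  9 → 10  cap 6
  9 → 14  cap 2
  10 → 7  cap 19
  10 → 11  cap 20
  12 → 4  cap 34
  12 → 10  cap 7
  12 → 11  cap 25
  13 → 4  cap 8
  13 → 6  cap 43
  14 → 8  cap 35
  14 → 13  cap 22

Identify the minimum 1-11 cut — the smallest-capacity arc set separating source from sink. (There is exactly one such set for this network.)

augment #1: 1→10→11 push 9
augment #2: 1→3→12→11 push 19
augment #3: 1→9→10→11 push 6
augment #4: 1→9→2→7→11 push 1
max flow = 35; residual-reachable set from 1 gives S-side
cut edges (S→T): {(1,9), (1,10), (3,12)} total cap 35

Min-cut arcs: {(1,9), (1,10), (3,12)} (total capacity 35)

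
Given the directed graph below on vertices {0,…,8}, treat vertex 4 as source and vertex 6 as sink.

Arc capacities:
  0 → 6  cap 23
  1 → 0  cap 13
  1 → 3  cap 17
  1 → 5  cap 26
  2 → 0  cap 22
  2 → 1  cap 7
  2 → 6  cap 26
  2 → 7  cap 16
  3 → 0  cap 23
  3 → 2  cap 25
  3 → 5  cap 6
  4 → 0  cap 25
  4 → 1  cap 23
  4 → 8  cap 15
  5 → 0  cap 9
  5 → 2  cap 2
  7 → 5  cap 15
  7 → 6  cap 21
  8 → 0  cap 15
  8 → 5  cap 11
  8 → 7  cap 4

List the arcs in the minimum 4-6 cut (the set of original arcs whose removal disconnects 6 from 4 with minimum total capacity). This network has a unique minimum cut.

Min-cut arcs: {(0,6), (1,3), (5,2), (8,7)} (total capacity 46)

augment #1: 4→0→6 push 23
augment #2: 4→8→7→6 push 4
augment #3: 4→1→3→2→6 push 17
augment #4: 4→1→5→2→6 push 2
max flow = 46; residual-reachable set from 4 gives S-side
cut edges (S→T): {(0,6), (1,3), (5,2), (8,7)} total cap 46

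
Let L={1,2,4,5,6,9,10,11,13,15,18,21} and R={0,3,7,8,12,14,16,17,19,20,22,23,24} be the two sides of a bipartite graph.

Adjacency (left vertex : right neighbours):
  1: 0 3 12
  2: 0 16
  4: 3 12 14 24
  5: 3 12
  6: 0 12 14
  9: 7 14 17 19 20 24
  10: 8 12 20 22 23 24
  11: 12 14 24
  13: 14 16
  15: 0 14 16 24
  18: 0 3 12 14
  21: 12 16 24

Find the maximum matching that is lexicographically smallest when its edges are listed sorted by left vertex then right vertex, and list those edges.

|M| = 8 (so the lex-smallest maximum matching has 8 edges)
process left vertices in ascending order; for each, take the smallest-labelled available neighbour that still permits 8 edges overall, or leave it unmatched if none does
lex-smallest matching: {1-0, 2-16, 4-3, 5-12, 6-14, 9-7, 10-8, 11-24}

Lex-smallest maximum matching: {(1,0), (2,16), (4,3), (5,12), (6,14), (9,7), (10,8), (11,24)}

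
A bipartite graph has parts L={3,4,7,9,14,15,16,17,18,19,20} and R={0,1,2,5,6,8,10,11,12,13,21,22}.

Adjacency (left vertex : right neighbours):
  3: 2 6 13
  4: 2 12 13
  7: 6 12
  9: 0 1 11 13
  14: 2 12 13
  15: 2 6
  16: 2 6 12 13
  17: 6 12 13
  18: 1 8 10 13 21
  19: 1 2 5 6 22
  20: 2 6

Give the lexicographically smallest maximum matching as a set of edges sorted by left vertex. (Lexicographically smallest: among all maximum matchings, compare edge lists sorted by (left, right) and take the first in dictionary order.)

Lex-smallest maximum matching: {(3,2), (4,12), (7,6), (9,0), (14,13), (18,1), (19,5)}

|M| = 7 (so the lex-smallest maximum matching has 7 edges)
process left vertices in ascending order; for each, take the smallest-labelled available neighbour that still permits 7 edges overall, or leave it unmatched if none does
lex-smallest matching: {3-2, 4-12, 7-6, 9-0, 14-13, 18-1, 19-5}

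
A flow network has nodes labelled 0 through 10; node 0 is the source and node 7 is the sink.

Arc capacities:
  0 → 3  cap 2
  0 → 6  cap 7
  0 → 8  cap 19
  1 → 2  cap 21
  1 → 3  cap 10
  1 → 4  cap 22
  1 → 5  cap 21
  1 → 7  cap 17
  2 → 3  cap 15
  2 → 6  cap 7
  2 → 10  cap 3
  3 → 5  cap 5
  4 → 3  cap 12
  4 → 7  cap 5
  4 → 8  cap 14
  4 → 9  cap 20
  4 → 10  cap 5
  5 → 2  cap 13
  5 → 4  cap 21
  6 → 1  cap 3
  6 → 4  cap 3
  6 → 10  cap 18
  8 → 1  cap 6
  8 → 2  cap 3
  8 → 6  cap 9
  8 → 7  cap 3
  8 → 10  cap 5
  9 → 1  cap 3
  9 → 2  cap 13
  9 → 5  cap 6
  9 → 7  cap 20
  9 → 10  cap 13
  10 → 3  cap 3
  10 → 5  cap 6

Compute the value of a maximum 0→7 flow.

Maximum flow value: 26

augment #1: 0→8→7 bottleneck 3, total now 3
augment #2: 0→6→1→7 bottleneck 3, total now 6
augment #3: 0→6→4→7 bottleneck 3, total now 9
augment #4: 0→8→1→7 bottleneck 6, total now 15
augment #5: 0→3→5→4→7 bottleneck 2, total now 17
augment #6: 0→6→10→5→4→9→7 bottleneck 1, total now 18
augment #7: 0→8→10→5→4→9→7 bottleneck 5, total now 23
augment #8: 0→8→2→3→5→4→9→7 bottleneck 3, total now 26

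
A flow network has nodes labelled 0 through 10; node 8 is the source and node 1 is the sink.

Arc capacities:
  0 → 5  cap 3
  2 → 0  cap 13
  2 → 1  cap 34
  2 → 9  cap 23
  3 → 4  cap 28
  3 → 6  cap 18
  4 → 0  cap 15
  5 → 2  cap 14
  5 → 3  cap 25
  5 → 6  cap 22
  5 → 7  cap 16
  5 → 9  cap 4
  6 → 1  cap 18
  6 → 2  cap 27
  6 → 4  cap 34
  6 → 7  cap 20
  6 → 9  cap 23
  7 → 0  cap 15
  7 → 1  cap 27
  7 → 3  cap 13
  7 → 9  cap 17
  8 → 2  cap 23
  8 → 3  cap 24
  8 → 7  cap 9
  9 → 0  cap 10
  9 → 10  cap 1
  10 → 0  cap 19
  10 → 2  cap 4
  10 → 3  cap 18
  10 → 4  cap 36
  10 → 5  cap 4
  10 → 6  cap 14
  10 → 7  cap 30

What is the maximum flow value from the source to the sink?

Maximum flow value: 53

augment #1: 8→2→1 bottleneck 23, total now 23
augment #2: 8→7→1 bottleneck 9, total now 32
augment #3: 8→3→6→1 bottleneck 18, total now 50
augment #4: 8→3→4→0→5→2→1 bottleneck 3, total now 53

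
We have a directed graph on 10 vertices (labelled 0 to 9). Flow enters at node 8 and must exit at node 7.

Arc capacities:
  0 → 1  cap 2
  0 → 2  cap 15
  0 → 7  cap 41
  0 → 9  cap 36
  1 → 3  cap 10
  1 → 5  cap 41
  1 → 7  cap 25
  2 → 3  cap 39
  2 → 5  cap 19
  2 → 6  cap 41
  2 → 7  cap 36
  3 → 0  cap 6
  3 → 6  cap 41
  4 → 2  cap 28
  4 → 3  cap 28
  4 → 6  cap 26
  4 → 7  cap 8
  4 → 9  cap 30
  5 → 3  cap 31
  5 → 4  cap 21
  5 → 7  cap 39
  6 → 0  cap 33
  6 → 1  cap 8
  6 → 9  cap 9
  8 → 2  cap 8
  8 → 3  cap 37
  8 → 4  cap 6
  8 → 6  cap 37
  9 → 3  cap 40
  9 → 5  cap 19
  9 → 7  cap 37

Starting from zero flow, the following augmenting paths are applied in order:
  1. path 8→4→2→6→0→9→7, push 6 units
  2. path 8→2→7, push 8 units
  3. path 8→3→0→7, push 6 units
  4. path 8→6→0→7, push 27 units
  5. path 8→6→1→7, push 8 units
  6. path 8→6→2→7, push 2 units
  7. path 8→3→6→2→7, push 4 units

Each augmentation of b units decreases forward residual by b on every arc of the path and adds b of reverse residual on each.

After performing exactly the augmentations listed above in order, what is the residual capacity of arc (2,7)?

Residual capacity of (2,7): 22

after path 1 (8→4→2→6→0→9→7, push 6): res(2,7)=36
after path 2 (8→2→7, push 8): res(2,7)=28
after path 3 (8→3→0→7, push 6): res(2,7)=28
after path 4 (8→6→0→7, push 27): res(2,7)=28
after path 5 (8→6→1→7, push 8): res(2,7)=28
after path 6 (8→6→2→7, push 2): res(2,7)=26
after path 7 (8→3→6→2→7, push 4): res(2,7)=22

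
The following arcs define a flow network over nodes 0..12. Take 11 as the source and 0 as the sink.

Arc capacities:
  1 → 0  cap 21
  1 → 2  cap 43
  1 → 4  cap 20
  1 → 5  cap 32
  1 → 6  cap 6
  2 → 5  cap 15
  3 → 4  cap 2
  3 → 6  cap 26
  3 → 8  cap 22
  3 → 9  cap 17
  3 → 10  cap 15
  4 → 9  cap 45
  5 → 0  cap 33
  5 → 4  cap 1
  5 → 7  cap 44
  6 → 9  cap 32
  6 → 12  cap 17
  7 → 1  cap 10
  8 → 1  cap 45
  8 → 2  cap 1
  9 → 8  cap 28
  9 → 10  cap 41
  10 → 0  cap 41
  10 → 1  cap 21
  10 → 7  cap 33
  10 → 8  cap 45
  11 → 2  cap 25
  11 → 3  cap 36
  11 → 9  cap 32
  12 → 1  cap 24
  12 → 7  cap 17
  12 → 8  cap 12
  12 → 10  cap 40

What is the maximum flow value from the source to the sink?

augment #1: 11→2→5→0 bottleneck 15, total now 15
augment #2: 11→3→10→0 bottleneck 15, total now 30
augment #3: 11→9→10→0 bottleneck 26, total now 56
augment #4: 11→3→8→1→0 bottleneck 21, total now 77
augment #5: 11→9→8→1→5→0 bottleneck 6, total now 83

Maximum flow value: 83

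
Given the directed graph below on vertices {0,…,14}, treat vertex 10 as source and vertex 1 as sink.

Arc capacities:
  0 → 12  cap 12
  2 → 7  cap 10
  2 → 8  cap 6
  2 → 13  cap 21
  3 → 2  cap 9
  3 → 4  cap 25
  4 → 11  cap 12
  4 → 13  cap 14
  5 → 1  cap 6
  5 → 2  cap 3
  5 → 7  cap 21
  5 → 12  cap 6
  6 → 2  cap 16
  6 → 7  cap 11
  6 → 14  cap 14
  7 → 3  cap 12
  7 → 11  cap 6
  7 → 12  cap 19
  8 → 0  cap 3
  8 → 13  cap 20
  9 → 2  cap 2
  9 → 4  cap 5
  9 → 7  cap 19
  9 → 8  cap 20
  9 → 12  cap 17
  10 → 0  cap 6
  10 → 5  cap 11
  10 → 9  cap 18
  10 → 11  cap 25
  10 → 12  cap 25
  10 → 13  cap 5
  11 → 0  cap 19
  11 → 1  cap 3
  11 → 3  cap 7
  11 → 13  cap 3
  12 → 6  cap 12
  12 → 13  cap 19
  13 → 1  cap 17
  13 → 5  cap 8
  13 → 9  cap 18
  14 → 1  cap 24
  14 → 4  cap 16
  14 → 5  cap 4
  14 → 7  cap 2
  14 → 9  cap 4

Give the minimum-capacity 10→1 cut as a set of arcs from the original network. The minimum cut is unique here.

augment #1: 10→5→1 push 6
augment #2: 10→11→1 push 3
augment #3: 10→13→1 push 5
augment #4: 10→11→13→1 push 3
augment #5: 10→12→13→1 push 9
augment #6: 10→12→6→14→1 push 12
max flow = 38; residual-reachable set from 10 gives S-side
cut edges (S→T): {(5,1), (11,1), (12,6), (13,1)} total cap 38

Min-cut arcs: {(5,1), (11,1), (12,6), (13,1)} (total capacity 38)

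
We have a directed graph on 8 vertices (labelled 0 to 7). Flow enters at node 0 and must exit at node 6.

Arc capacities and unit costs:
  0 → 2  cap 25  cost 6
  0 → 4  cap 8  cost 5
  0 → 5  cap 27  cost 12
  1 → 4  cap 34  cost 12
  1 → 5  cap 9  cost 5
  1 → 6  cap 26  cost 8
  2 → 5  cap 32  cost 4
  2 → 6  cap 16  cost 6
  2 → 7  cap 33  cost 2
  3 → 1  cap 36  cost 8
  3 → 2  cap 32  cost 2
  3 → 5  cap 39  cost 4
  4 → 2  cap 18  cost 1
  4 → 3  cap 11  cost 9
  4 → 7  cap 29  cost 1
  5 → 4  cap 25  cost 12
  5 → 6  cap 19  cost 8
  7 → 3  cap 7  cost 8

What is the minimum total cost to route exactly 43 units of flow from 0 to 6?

Minimum cost for 43 units: 794

shortest-cost path #1: 0→2→6 push 16 @ unit cost 12 (adds 192)
shortest-cost path #2: 0→2→5→6 push 9 @ unit cost 18 (adds 162)
shortest-cost path #3: 0→4→2→5→6 push 8 @ unit cost 18 (adds 144)
shortest-cost path #4: 0→5→6 push 2 @ unit cost 20 (adds 40)
shortest-cost path #5: 0→5→2→4→3→1→6 push 8 @ unit cost 32 (adds 256)
total cost = 794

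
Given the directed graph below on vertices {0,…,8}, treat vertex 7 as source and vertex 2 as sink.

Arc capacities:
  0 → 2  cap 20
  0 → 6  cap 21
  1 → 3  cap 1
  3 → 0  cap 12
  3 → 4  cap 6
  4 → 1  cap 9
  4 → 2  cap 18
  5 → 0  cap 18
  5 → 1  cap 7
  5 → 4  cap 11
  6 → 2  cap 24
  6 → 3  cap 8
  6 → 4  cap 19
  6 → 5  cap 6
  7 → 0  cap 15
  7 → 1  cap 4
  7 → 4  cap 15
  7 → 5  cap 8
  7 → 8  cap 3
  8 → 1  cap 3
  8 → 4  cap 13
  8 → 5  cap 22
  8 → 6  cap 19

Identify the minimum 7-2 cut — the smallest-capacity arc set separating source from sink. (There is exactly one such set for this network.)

augment #1: 7→0→2 push 15
augment #2: 7→4→2 push 15
augment #3: 7→5→0→2 push 5
augment #4: 7→5→4→2 push 3
augment #5: 7→8→6→2 push 3
augment #6: 7→1→3→0→6→2 push 1
max flow = 42; residual-reachable set from 7 gives S-side
cut edges (S→T): {(1,3), (7,0), (7,4), (7,5), (7,8)} total cap 42

Min-cut arcs: {(1,3), (7,0), (7,4), (7,5), (7,8)} (total capacity 42)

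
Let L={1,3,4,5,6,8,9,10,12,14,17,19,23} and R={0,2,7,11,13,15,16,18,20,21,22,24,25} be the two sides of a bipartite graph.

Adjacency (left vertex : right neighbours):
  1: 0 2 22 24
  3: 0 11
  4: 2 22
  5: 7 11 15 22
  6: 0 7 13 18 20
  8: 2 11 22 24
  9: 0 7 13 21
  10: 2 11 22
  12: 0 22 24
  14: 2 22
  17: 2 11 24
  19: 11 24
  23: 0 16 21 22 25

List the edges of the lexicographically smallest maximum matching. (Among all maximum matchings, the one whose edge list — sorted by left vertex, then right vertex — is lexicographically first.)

Lex-smallest maximum matching: {(1,0), (3,11), (4,2), (5,7), (6,13), (8,22), (9,21), (12,24), (23,16)}

|M| = 9 (so the lex-smallest maximum matching has 9 edges)
process left vertices in ascending order; for each, take the smallest-labelled available neighbour that still permits 9 edges overall, or leave it unmatched if none does
lex-smallest matching: {1-0, 3-11, 4-2, 5-7, 6-13, 8-22, 9-21, 12-24, 23-16}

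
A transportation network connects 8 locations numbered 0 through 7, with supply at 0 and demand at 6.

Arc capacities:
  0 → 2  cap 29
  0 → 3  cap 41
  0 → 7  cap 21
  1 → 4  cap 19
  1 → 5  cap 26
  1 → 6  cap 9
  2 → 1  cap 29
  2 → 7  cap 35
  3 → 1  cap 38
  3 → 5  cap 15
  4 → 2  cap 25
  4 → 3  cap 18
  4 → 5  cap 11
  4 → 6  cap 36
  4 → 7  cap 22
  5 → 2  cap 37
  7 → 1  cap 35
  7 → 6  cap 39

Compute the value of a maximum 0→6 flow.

Maximum flow value: 67

augment #1: 0→7→6 bottleneck 21, total now 21
augment #2: 0→2→1→6 bottleneck 9, total now 30
augment #3: 0→2→7→6 bottleneck 18, total now 48
augment #4: 0→2→1→4→6 bottleneck 2, total now 50
augment #5: 0→3→1→4→6 bottleneck 17, total now 67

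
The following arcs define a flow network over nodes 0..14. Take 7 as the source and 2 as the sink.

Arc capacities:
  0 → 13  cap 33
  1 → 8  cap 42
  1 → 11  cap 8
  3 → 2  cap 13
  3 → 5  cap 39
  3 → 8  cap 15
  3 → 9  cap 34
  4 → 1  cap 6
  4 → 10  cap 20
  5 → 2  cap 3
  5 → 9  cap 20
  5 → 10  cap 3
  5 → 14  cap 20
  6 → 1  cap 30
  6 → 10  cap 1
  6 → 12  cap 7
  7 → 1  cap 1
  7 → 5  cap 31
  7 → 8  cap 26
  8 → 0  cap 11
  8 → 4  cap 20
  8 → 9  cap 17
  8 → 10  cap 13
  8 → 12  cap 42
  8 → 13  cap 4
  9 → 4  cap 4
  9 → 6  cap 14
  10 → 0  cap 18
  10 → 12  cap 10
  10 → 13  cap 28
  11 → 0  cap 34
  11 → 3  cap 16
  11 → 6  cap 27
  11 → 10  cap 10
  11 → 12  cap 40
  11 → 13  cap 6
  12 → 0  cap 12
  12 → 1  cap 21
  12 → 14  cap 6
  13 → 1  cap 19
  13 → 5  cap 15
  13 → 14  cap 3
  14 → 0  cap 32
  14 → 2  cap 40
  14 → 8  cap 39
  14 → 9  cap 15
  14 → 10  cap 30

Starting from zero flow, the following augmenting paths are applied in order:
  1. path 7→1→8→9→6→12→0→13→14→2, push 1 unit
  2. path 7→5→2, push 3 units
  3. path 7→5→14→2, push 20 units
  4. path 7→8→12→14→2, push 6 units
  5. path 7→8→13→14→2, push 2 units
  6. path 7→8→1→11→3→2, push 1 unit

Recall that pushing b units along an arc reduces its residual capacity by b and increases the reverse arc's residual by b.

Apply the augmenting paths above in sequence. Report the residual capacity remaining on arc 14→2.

Residual capacity of (14,2): 11

after path 1 (7→1→8→9→6→12→0→13→14→2, push 1): res(14,2)=39
after path 2 (7→5→2, push 3): res(14,2)=39
after path 3 (7→5→14→2, push 20): res(14,2)=19
after path 4 (7→8→12→14→2, push 6): res(14,2)=13
after path 5 (7→8→13→14→2, push 2): res(14,2)=11
after path 6 (7→8→1→11→3→2, push 1): res(14,2)=11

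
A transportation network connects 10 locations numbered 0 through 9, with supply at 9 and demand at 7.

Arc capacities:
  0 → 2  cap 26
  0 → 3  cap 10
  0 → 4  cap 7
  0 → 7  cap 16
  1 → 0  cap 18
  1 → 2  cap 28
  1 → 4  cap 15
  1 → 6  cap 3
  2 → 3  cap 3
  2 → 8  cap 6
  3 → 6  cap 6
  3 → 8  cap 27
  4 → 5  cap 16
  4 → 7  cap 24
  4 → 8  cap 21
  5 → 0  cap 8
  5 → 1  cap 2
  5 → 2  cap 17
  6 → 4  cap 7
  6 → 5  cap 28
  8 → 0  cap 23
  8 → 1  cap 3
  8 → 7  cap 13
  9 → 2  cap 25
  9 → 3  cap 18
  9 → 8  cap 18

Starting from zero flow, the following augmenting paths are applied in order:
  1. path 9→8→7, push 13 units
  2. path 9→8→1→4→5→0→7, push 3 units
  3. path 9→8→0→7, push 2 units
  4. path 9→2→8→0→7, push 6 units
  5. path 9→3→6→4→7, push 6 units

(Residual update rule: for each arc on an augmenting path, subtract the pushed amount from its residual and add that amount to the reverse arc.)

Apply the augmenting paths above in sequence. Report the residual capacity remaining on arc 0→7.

after path 1 (9→8→7, push 13): res(0,7)=16
after path 2 (9→8→1→4→5→0→7, push 3): res(0,7)=13
after path 3 (9→8→0→7, push 2): res(0,7)=11
after path 4 (9→2→8→0→7, push 6): res(0,7)=5
after path 5 (9→3→6→4→7, push 6): res(0,7)=5

Residual capacity of (0,7): 5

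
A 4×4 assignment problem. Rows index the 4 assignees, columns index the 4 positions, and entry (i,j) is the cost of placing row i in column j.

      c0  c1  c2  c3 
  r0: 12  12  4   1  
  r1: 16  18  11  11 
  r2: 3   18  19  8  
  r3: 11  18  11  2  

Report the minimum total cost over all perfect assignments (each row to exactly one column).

Minimum assignment cost: 27

optimal assignment: row0→col2 (cost 4), row1→col1 (cost 18), row2→col0 (cost 3), row3→col3 (cost 2)
total = 4 + 18 + 3 + 2 = 27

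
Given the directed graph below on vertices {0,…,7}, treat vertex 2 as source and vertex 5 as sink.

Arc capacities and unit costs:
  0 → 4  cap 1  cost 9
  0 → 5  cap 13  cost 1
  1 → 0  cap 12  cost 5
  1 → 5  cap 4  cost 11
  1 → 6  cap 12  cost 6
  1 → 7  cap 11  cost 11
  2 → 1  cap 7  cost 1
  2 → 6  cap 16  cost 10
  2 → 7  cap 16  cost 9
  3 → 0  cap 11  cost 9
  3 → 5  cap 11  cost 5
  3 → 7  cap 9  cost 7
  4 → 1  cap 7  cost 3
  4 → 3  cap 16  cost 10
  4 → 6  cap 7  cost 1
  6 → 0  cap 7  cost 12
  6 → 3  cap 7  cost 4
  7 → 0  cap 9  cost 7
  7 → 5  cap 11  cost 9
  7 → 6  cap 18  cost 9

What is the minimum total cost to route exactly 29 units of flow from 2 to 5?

shortest-cost path #1: 2→1→0→5 push 7 @ unit cost 7 (adds 49)
shortest-cost path #2: 2→7→0→5 push 6 @ unit cost 17 (adds 102)
shortest-cost path #3: 2→7→5 push 10 @ unit cost 18 (adds 180)
shortest-cost path #4: 2→6→3→5 push 6 @ unit cost 19 (adds 114)
total cost = 445

Minimum cost for 29 units: 445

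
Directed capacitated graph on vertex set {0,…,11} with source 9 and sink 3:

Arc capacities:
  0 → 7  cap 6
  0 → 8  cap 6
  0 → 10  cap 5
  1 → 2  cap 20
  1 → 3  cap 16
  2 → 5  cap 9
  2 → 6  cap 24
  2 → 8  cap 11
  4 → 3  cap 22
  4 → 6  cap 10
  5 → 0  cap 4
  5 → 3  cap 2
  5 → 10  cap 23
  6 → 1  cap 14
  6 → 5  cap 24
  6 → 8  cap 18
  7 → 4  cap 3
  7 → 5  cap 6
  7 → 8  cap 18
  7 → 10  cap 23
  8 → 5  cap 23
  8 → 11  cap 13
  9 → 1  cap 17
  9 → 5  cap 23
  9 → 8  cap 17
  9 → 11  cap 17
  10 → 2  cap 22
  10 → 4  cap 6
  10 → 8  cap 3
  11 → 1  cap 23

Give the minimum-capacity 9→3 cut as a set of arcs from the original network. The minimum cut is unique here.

Min-cut arcs: {(1,3), (5,3), (7,4), (10,4)} (total capacity 27)

augment #1: 9→1→3 push 16
augment #2: 9→5→3 push 2
augment #3: 9→5→10→4→3 push 6
augment #4: 9→5→0→7→4→3 push 3
max flow = 27; residual-reachable set from 9 gives S-side
cut edges (S→T): {(1,3), (5,3), (7,4), (10,4)} total cap 27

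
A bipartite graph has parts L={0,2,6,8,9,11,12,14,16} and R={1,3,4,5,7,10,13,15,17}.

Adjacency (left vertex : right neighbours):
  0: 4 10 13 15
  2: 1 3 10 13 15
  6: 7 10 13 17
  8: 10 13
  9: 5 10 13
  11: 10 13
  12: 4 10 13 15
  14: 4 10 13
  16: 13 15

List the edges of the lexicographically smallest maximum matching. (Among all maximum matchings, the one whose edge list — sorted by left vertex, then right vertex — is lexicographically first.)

Lex-smallest maximum matching: {(0,4), (2,1), (6,7), (8,10), (9,5), (11,13), (12,15)}

|M| = 7 (so the lex-smallest maximum matching has 7 edges)
process left vertices in ascending order; for each, take the smallest-labelled available neighbour that still permits 7 edges overall, or leave it unmatched if none does
lex-smallest matching: {0-4, 2-1, 6-7, 8-10, 9-5, 11-13, 12-15}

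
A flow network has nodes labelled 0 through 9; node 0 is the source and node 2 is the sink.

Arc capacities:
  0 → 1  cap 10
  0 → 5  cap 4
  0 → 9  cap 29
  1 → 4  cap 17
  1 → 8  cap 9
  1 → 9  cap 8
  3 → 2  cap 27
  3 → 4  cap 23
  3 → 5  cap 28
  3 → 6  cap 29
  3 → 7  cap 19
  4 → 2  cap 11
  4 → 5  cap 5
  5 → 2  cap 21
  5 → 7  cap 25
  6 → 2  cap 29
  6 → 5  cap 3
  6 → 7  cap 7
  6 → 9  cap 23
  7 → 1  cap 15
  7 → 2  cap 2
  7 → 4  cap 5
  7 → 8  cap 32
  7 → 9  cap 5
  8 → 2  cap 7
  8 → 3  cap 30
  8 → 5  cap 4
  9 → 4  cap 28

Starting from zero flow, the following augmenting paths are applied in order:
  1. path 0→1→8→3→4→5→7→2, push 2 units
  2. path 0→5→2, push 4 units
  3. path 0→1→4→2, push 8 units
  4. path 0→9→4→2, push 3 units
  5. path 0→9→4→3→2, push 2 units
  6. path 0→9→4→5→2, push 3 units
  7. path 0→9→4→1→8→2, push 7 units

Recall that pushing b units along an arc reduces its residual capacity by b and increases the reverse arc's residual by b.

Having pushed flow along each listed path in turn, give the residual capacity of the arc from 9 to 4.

after path 1 (0→1→8→3→4→5→7→2, push 2): res(9,4)=28
after path 2 (0→5→2, push 4): res(9,4)=28
after path 3 (0→1→4→2, push 8): res(9,4)=28
after path 4 (0→9→4→2, push 3): res(9,4)=25
after path 5 (0→9→4→3→2, push 2): res(9,4)=23
after path 6 (0→9→4→5→2, push 3): res(9,4)=20
after path 7 (0→9→4→1→8→2, push 7): res(9,4)=13

Residual capacity of (9,4): 13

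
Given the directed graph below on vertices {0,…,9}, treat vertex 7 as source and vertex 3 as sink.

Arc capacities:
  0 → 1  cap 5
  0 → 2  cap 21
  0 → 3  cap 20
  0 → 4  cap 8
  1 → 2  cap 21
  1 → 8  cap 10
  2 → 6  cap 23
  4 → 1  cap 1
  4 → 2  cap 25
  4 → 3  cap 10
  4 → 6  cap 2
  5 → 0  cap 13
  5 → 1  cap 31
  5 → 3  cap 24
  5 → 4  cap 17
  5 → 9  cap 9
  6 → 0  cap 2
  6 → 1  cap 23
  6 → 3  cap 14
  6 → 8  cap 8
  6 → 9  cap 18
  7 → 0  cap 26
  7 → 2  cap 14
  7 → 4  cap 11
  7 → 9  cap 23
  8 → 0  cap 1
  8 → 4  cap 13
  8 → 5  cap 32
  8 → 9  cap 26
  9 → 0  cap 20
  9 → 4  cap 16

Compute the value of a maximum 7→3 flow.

augment #1: 7→0→3 bottleneck 20, total now 20
augment #2: 7→4→3 bottleneck 10, total now 30
augment #3: 7→2→6→3 bottleneck 14, total now 44
augment #4: 7→0→1→8→5→3 bottleneck 5, total now 49
augment #5: 7→4→1→8→5→3 bottleneck 1, total now 50
augment #6: 7→0→2→6→8→5→3 bottleneck 1, total now 51
augment #7: 7→9→4→6→8→5→3 bottleneck 2, total now 53
augment #8: 7→9→0→2→6→8→5→3 bottleneck 5, total now 58
augment #9: 7→9→0→2→6→1→8→5→3 bottleneck 3, total now 61

Maximum flow value: 61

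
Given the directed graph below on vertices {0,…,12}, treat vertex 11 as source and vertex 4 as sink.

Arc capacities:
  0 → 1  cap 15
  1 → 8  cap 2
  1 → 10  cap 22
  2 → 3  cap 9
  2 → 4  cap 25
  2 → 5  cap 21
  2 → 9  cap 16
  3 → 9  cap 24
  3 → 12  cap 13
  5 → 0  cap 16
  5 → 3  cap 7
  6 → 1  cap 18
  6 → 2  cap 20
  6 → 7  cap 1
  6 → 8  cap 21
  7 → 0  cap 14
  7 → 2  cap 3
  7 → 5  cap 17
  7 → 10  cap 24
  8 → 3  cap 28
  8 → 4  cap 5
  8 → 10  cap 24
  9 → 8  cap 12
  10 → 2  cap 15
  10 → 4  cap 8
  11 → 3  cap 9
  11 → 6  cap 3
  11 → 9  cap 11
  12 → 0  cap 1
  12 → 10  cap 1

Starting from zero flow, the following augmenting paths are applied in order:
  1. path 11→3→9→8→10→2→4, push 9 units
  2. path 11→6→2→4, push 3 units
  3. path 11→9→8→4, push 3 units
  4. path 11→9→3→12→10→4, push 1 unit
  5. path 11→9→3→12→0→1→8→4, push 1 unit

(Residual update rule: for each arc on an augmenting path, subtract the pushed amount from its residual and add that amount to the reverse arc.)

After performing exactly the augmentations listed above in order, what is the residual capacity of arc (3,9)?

Residual capacity of (3,9): 17

after path 1 (11→3→9→8→10→2→4, push 9): res(3,9)=15
after path 2 (11→6→2→4, push 3): res(3,9)=15
after path 3 (11→9→8→4, push 3): res(3,9)=15
after path 4 (11→9→3→12→10→4, push 1): res(3,9)=16
after path 5 (11→9→3→12→0→1→8→4, push 1): res(3,9)=17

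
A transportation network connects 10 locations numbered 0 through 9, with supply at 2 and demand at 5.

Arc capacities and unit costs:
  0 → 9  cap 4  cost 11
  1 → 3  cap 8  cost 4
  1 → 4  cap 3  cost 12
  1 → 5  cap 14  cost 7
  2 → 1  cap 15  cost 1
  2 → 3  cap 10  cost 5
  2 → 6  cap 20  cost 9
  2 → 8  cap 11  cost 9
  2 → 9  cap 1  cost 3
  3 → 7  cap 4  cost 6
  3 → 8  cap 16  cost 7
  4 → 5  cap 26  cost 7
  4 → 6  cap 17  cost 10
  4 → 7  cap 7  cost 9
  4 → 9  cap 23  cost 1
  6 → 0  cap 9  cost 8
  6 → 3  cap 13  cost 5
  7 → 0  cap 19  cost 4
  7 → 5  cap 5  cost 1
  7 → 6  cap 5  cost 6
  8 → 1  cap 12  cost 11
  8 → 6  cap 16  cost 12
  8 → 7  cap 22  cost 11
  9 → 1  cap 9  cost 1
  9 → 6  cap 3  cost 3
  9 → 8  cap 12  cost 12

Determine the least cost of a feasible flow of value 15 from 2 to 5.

Minimum cost for 15 units: 124

shortest-cost path #1: 2→1→5 push 14 @ unit cost 8 (adds 112)
shortest-cost path #2: 2→3→7→5 push 1 @ unit cost 12 (adds 12)
total cost = 124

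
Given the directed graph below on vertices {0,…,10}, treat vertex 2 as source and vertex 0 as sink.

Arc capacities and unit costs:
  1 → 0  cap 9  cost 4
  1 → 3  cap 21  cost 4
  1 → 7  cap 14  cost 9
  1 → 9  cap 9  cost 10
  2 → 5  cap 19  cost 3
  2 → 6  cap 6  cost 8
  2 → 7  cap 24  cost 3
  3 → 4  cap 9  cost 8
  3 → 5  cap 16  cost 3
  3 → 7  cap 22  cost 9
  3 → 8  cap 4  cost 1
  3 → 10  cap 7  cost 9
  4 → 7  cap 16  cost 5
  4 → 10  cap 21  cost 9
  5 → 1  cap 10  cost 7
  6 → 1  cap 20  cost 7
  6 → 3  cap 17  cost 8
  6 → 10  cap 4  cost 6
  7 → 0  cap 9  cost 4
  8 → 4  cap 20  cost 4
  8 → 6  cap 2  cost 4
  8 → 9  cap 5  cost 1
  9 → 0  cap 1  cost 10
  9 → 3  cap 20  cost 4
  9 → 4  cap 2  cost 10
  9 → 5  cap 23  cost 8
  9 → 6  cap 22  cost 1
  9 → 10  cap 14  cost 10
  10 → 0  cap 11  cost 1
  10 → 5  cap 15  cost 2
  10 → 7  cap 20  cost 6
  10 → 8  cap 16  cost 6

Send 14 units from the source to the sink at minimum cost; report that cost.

Minimum cost for 14 units: 133

shortest-cost path #1: 2→7→0 push 9 @ unit cost 7 (adds 63)
shortest-cost path #2: 2→5→1→0 push 5 @ unit cost 14 (adds 70)
total cost = 133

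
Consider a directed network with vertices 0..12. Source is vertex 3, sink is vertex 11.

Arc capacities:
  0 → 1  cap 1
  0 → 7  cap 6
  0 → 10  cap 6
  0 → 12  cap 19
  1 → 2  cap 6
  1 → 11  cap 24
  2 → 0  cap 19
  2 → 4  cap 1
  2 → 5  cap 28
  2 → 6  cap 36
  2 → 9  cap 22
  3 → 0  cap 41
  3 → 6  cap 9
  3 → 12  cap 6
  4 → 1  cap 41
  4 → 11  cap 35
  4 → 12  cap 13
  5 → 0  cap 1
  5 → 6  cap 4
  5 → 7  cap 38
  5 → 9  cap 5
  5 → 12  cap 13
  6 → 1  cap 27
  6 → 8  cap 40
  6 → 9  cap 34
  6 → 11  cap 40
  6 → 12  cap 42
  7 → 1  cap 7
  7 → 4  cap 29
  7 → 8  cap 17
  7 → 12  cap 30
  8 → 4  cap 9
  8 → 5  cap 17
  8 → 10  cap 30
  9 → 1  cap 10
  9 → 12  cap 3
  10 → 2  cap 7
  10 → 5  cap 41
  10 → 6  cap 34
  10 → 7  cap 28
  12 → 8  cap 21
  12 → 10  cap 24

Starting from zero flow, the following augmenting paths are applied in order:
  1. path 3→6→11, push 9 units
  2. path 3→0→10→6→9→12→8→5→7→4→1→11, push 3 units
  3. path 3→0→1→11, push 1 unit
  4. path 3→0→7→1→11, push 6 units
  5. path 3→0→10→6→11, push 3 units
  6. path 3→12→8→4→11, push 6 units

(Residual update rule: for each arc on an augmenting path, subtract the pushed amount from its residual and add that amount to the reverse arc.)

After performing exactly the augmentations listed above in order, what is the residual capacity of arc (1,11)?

Residual capacity of (1,11): 14

after path 1 (3→6→11, push 9): res(1,11)=24
after path 2 (3→0→10→6→9→12→8→5→7→4→1→11, push 3): res(1,11)=21
after path 3 (3→0→1→11, push 1): res(1,11)=20
after path 4 (3→0→7→1→11, push 6): res(1,11)=14
after path 5 (3→0→10→6→11, push 3): res(1,11)=14
after path 6 (3→12→8→4→11, push 6): res(1,11)=14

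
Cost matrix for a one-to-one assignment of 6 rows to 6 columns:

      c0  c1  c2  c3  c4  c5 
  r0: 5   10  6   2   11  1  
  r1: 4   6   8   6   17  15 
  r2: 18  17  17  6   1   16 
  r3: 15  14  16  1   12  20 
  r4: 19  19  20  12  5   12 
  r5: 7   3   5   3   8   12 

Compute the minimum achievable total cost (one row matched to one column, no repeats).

Minimum assignment cost: 27

optimal assignment: row0→col2 (cost 6), row1→col0 (cost 4), row2→col4 (cost 1), row3→col3 (cost 1), row4→col5 (cost 12), row5→col1 (cost 3)
total = 6 + 4 + 1 + 1 + 12 + 3 = 27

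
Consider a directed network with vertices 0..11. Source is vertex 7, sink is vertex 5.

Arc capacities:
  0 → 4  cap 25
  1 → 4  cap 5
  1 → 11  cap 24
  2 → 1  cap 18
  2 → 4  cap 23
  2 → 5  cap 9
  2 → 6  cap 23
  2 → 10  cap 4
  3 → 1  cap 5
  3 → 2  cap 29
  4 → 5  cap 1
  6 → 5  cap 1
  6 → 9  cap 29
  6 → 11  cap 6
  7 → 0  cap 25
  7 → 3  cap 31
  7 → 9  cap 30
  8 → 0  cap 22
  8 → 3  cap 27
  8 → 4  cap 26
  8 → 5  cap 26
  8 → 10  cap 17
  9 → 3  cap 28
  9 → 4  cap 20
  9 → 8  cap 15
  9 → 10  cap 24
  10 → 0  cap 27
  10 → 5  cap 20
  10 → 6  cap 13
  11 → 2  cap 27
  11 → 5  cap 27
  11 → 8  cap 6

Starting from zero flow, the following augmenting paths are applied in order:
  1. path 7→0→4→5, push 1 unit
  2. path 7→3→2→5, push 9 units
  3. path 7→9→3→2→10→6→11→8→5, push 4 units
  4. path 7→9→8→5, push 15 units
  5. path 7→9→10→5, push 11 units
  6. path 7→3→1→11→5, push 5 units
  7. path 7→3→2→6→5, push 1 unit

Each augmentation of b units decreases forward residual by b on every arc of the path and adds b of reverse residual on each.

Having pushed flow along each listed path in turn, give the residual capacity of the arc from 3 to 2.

after path 1 (7→0→4→5, push 1): res(3,2)=29
after path 2 (7→3→2→5, push 9): res(3,2)=20
after path 3 (7→9→3→2→10→6→11→8→5, push 4): res(3,2)=16
after path 4 (7→9→8→5, push 15): res(3,2)=16
after path 5 (7→9→10→5, push 11): res(3,2)=16
after path 6 (7→3→1→11→5, push 5): res(3,2)=16
after path 7 (7→3→2→6→5, push 1): res(3,2)=15

Residual capacity of (3,2): 15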